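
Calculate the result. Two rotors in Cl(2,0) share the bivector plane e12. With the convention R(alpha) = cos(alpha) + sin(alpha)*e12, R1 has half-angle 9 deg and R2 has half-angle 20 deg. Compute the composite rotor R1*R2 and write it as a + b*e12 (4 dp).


Same-plane rotors commute and their half-angles add:
R1*R2 = cos(a1 + a2) + sin(a1 + a2)*e12.
a1 + a2 = 9 + 20 = 29 deg
cos(29 deg) = 0.8746
sin(29 deg) = 0.4848
R1*R2 = 0.8746 + 0.4848*e12


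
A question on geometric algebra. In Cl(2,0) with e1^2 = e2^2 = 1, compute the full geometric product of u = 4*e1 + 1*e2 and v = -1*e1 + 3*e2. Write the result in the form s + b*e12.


Expand: (4*e1 + 1*e2)(-1*e1 + 3*e2)
= 4*(-1)*e1e1 + 4*3*e1e2 + 1*(-1)*e2e1 + 1*3*e2e2
Using e1^2 = e2^2 = 1, e2e1 = -e1e2:
Scalar part s = 4*(-1) + 1*3 = -4 + 3 = -1
Bivector part b = 4*3 - 1*(-1) = 12 - (-1) = 13
uv = -1 + 13*e12


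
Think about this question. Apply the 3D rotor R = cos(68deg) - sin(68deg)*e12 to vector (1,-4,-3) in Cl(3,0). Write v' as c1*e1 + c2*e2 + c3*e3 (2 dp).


Rotor R = cos(68deg) - sin(68deg)*e12
Rotation angle theta = 2 * 68 = 136 degrees in the e12 plane (e1 -> e2).
The component perpendicular to the plane (e3) is invariant: v'_3 = v3 = -3.00
cos(136deg) = -0.7193, sin(136deg) = 0.6947
v'_1 = v1*cos(theta) - v2*sin(theta) = 1*(-0.7193) - (-4)*0.6947 = 2.06
v'_2 = v1*sin(theta) + v2*cos(theta) = 1*0.6947 + (-4)*(-0.7193) = 3.57
v' = 2.06*e1 + 3.57*e2 - 3.00*e3


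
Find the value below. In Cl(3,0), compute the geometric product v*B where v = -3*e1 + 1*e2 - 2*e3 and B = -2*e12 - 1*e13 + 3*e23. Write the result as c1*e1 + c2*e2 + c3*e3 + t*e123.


vB has grade-1 (vector) and grade-3 (trivector) parts: vB = (v _| B) + (v ^ B).
Vector part <vB>_1:
  e1: -v2*b12 - v3*b13 = -(1)*(-2) - (-2)*(-1) = 0
  e2: v1*b12 - v3*b23 = (-3)*(-2) - (-2)*(3) = 12
  e3: v1*b13 + v2*b23 = (-3)*(-1) + (1)*(3) = 6
Trivector part <vB>_3:
  e123: v1*b23 - v2*b13 + v3*b12 = (-3)*(3) - (1)*(-1) + (-2)*(-2) = -4
vB = 0*e1 + 12*e2 + 6*e3 - 4*e123


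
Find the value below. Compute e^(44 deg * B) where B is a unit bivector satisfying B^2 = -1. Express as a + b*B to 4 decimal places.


For a unit bivector B with B^2 = -1, the exponential series gives
e^(theta*B) = cos(theta) + sin(theta)*B (the GA analogue of Euler's formula).
theta = 44 degrees = 0.767945 rad
cos(44 deg) = 0.7193
sin(44 deg) = 0.6947
exp(theta*B) = 0.7193 + 0.6947*B


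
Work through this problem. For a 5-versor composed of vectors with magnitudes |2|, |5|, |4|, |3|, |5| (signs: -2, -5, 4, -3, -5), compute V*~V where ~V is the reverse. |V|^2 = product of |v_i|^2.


Each vector v_i has |v_i|^2 = s_i^2
Squared scales: (-2)^2 = 4, (-5)^2 = 25, 4^2 = 16, (-3)^2 = 9, (-5)^2 = 25
|V|^2 = 4 * 25 * 16 * 9 * 25
= 360000


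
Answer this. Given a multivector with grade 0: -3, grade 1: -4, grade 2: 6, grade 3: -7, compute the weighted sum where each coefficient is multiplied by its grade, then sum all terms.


Grade-weighted sum = sum of grade_k * coefficient_k
0*(-3) = 0
1*(-4) = -4
2*6 = 12
3*(-7) = -21
Total = 0 + (-4) + 12 + (-21) = -13


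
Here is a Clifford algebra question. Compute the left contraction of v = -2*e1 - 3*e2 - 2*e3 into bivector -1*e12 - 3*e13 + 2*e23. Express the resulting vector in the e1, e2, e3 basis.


Left contraction v _| B = <vB>_1 (grade-1 part of the geometric product vB).
Using e1_|e12 = e2, e2_|e12 = -e1, e1_|e13 = e3, e3_|e13 = -e1, e2_|e23 = e3, e3_|e23 = -e2:
e1 coeff: -v2*b12 - v3*b13 = -(-3)*(-1) - (-2)*(-3) = -9
e2 coeff: v1*b12 - v3*b23 = (-2)*(-1) - (-2)*(2) = 6
e3 coeff: v1*b13 + v2*b23 = (-2)*(-3) + (-3)*(2) = 0
v _| B = -9*e1 + 6*e2 + 0*e3


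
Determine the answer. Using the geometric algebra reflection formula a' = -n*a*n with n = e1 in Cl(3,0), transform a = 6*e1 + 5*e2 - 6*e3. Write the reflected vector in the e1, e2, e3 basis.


Reflection formula: a' = -n*a*n, with n = e1 (unit vector, n^2 = 1).
For reflection through hyperplane perp to e1:
The component along e1 flips sign, others stay.
a = (6, 5, -6)
a' = (-6, 5, -6)
a' = -6*e1 + 5*e2 - 6*e3


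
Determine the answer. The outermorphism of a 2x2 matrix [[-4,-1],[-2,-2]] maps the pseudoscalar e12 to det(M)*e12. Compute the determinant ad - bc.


The outermorphism of a linear map f sends e1^e2 to f(e1)^f(e2).
f(e1) = -4*e1 - 2*e2
f(e2) = -1*e1 - 2*e2
f(e1) ^ f(e2) = (-4*e1 - 2*e2) ^ (-1*e1 - 2*e2)
= (-4)*(-2)*e12 + (-2)*(-1)*e21
= (8 - 2)*e12
= 6*e12
Coefficient = 6


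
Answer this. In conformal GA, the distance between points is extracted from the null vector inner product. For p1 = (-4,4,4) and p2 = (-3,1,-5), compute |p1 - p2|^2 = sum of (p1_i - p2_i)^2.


p1 - p2 = (-1, 3, 9)
|p1 - p2|^2 = (-1)^2 + 3^2 + 9^2
= 1 + 9 + 81
= 91


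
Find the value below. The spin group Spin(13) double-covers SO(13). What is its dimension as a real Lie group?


Spin(n) double-covers SO(n); both have Lie algebra so(n) of dimension n(n-1)/2.
n = 13
n(n-1) = 13 * 12 = 156
dim Spin(13) = 156/2 = 78


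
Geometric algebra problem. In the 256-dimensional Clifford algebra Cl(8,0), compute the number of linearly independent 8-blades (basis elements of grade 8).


Number of grade-k basis blades in Cl(p,q) with n = p + q is C(n, k).
n = 8 + 0 = 8
C(8, 8) = 8! / (8! * 0!)
= 40320 / (40320 * 1)
= 1


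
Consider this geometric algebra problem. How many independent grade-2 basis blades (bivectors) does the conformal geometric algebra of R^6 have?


The conformal model of R^6 uses Cl(7,1) with m = 6 + 2 = 8 generators.
Number of grade-2 blades = C(m, 2) = C(8, 2)
= 8*7/2 = 28


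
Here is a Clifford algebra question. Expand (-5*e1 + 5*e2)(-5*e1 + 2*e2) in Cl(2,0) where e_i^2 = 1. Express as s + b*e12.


Expand: (-5*e1 + 5*e2)(-5*e1 + 2*e2)
= (-5)*(-5)*e1e1 + (-5)*2*e1e2 + 5*(-5)*e2e1 + 5*2*e2e2
Using e1^2 = e2^2 = 1, e2e1 = -e1e2:
Scalar part s = (-5)*(-5) + 5*2 = 25 + 10 = 35
Bivector part b = (-5)*2 - 5*(-5) = -10 - (-25) = 15
uv = 35 + 15*e12


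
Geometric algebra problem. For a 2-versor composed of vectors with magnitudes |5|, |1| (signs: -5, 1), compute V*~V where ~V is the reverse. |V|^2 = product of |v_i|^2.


Each vector v_i has |v_i|^2 = s_i^2
Squared scales: (-5)^2 = 25, 1^2 = 1
|V|^2 = 25 * 1
= 25


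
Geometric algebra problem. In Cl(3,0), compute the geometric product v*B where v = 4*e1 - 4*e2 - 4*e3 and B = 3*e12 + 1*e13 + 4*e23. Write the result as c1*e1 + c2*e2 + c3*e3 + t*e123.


vB has grade-1 (vector) and grade-3 (trivector) parts: vB = (v _| B) + (v ^ B).
Vector part <vB>_1:
  e1: -v2*b12 - v3*b13 = -(-4)*(3) - (-4)*(1) = 16
  e2: v1*b12 - v3*b23 = (4)*(3) - (-4)*(4) = 28
  e3: v1*b13 + v2*b23 = (4)*(1) + (-4)*(4) = -12
Trivector part <vB>_3:
  e123: v1*b23 - v2*b13 + v3*b12 = (4)*(4) - (-4)*(1) + (-4)*(3) = 8
vB = 16*e1 + 28*e2 - 12*e3 + 8*e123


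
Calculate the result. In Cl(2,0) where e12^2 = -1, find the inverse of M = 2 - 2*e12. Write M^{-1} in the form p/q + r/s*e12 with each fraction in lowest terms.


M = 2 - 2*e12, where e12^2 = -1.
Since M commutes with its reverse ~M = a - b*e12, M * ~M = a^2 - b^2*e12^2 = a^2 + b^2.
So M^{-1} = ~M / (a^2 + b^2) = (a - b*e12)/(a^2 + b^2).
a^2 + b^2 = 4 + 4 = 8
Scalar part = 2/8 = 1/4
Bivector coeff = 2/8 = 1/4
M^{-1} = 1/4 + 1/4*e12


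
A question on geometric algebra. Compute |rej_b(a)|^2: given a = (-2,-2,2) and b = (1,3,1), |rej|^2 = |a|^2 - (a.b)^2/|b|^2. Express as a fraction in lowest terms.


|a|^2 = (-2)^2 + (-2)^2 + 2^2 = 12
|b|^2 = 1^2 + 3^2 + 1^2 = 11
a . b = (-2)*1 + (-2)*3 + 2*1 = -6
(a.b)^2 = (-6)^2 = 36
|rej|^2 = 12 - 36/11
= (132 - 36)/11
= 96/11
In lowest terms: 96/11


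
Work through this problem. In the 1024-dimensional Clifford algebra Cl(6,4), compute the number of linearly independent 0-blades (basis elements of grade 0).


Number of grade-k basis blades in Cl(p,q) with n = p + q is C(n, k).
n = 6 + 4 = 10
C(10, 0) = 10! / (0! * 10!)
= 3628800 / (1 * 3628800)
= 1


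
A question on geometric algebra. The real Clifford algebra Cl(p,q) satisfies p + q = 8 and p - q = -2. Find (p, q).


We need p + q = 8 and p - q = -2.
Adding: 2p = 8 + (-2) = 6, so p = 3.
Then q = 8 - 3 = 5.
(p, q) = (3, 5)


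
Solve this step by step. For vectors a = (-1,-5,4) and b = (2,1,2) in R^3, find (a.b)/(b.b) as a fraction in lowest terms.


Projection coefficient = (a . b) / (b . b)
a . b = (-1)*2 + (-5)*1 + 4*2
= -2 + (-5) + 8 = 1
b . b = 2^2 + 1^2 + 2^2
= 4 + 1 + 4 = 9
Coefficient = 1/9
In lowest terms: 1/9


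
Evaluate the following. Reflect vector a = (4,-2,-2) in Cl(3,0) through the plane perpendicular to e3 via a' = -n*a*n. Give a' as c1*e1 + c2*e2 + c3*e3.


Reflection formula: a' = -n*a*n, with n = e3 (unit vector, n^2 = 1).
For reflection through hyperplane perp to e3:
The component along e3 flips sign, others stay.
a = (4, -2, -2)
a' = (4, -2, 2)
a' = 4*e1 - 2*e2 + 2*e3


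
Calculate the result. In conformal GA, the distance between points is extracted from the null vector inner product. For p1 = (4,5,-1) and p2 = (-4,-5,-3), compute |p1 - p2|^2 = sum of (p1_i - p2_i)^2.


p1 - p2 = (8, 10, 2)
|p1 - p2|^2 = 8^2 + 10^2 + 2^2
= 64 + 100 + 4
= 168


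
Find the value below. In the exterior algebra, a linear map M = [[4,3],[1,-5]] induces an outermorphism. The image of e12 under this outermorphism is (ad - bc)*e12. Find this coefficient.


The outermorphism of a linear map f sends e1^e2 to f(e1)^f(e2).
f(e1) = 4*e1 + 1*e2
f(e2) = 3*e1 - 5*e2
f(e1) ^ f(e2) = (4*e1 + 1*e2) ^ (3*e1 - 5*e2)
= 4*(-5)*e12 + 1*3*e21
= (-20 - 3)*e12
= -23*e12
Coefficient = -23


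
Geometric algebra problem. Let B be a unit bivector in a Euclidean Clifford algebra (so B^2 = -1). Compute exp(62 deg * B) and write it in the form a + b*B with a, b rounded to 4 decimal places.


For a unit bivector B with B^2 = -1, the exponential series gives
e^(theta*B) = cos(theta) + sin(theta)*B (the GA analogue of Euler's formula).
theta = 62 degrees = 1.082104 rad
cos(62 deg) = 0.4695
sin(62 deg) = 0.8829
exp(theta*B) = 0.4695 + 0.8829*B


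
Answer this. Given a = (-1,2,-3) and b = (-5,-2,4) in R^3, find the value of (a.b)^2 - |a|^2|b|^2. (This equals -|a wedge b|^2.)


a . b = (-1)*(-5) + 2*(-2) + (-3)*4
= 5 + (-4) + (-12) = -11
|a|^2 = (-1)^2 + 2^2 + (-3)^2 = 14
|b|^2 = (-5)^2 + (-2)^2 + 4^2 = 45
(a.b)^2 = (-11)^2 = 121
|a|^2 * |b|^2 = 14 * 45 = 630
Result = 121 - 630 = -509


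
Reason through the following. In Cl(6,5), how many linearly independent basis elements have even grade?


Even subalgebra dimension = 2^(n-1)
n = 6 + 5 = 11
2^(11 - 1) = 2^10 = 1024
Verification: sum of C(11,k) for even k = 1 + 55 + 330 + 462 + 165 + 11 = 1024
Result = 1024


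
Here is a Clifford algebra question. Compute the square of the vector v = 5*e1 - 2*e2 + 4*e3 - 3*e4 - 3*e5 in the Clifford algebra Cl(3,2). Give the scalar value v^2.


v^2 = sum of c_i^2 * e_i^2
Positive signature terms (e_i^2 = +1): 5^2 + (-2)^2 + 4^2 = 45
Negative signature terms (e_j^2 = -1): (-3)^2 + (-3)^2 = 18
v^2 = 45 - 18 = 27


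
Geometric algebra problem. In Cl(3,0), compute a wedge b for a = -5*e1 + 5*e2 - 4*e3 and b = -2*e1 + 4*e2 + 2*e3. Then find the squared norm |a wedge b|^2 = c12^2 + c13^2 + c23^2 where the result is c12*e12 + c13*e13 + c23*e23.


a wedge b = (a1*b2 - a2*b1)*e12 + (a1*b3 - a3*b1)*e13 + (a2*b3 - a3*b2)*e23
e12 coeff: (-5)*4 - 5*(-2) = -20 - (-10) = -10
e13 coeff: (-5)*2 - (-4)*(-2) = -10 - 8 = -18
e23 coeff: 5*2 - (-4)*4 = 10 - (-16) = 26
|a wedge b|^2 = (-10)^2 + (-18)^2 + 26^2
= 100 + 324 + 676
= 1100


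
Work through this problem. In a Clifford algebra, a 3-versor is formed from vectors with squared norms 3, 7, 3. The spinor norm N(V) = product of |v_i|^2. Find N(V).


Spinor norm N(V) = |v1|^2 * |v2|^2 * ... * |v3|^2
= 3 * 7 * 3
Running product: 3, 21, 63
N(V) = 63


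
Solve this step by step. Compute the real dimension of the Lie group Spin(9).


Spin(n) double-covers SO(n); both have Lie algebra so(n) of dimension n(n-1)/2.
n = 9
n(n-1) = 9 * 8 = 72
dim Spin(9) = 72/2 = 36


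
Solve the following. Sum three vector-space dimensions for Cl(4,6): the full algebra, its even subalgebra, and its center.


n = 4 + 6 = 10
Total dim = 2^10 = 1024
Even subalgebra dim = 2^9 = 512
n is even, so center dim = 1
Sum = 1024 + 512 + 1 = 1537


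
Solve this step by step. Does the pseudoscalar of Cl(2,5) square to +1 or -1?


The pseudoscalar I = e1...e_n (product of all n generators) of Cl(p,q) satisfies I^2 = (-1)^(q + n(n-1)/2).
p = 2, q = 5, n = p + q = 7
n(n-1)/2 = 7 * 6 / 2 = 21
Exponent = q + n(n-1)/2 = 5 + 21 = 26
I^2 = (-1)^26 = +1


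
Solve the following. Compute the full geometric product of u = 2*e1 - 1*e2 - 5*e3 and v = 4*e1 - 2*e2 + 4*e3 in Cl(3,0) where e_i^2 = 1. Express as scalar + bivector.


In Cl(3,0): e_i^2 = 1, e_ie_j = -e_je_i for i != j.
Scalar part = u . v = 2*4 + (-1)*(-2) + (-5)*4
= 8 + 2 + (-20) = -10
e12 coeff = 2*(-2) - (-1)*4 = -4 - (-4) = 0
e13 coeff = 2*4 - (-5)*4 = 8 - (-20) = 28
e23 coeff = (-1)*4 - (-5)*(-2) = -4 - 10 = -14
uv = -10 + 0*e12 + 28*e13 - 14*e23


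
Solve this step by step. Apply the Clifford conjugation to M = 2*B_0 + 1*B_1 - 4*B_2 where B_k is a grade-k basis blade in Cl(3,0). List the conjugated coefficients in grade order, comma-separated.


Clifford conjugate sign for grade k: (-1)^(k(k+1)/2)
Grade 0: (-1)^(0*1/2) = (-1)^0 = 1, coeff 2 -> 2
Grade 1: (-1)^(1*2/2) = (-1)^1 = -1, coeff 1 -> -1
Grade 2: (-1)^(2*3/2) = (-1)^3 = -1, coeff -4 -> 4
Conjugated coefficients: 2, -1, 4


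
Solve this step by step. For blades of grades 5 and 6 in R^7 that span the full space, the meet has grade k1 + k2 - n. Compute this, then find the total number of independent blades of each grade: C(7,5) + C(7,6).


Meet grade = grade(A) + grade(B) - n
= 5 + 6 - 7 = 4
C(7,5) = 21
C(7,6) = 7
dim_A + dim_B = 21 + 7 = 28


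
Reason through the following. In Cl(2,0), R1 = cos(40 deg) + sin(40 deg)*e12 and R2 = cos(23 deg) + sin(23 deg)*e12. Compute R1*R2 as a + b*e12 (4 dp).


Same-plane rotors commute and their half-angles add:
R1*R2 = cos(a1 + a2) + sin(a1 + a2)*e12.
a1 + a2 = 40 + 23 = 63 deg
cos(63 deg) = 0.4540
sin(63 deg) = 0.8910
R1*R2 = 0.4540 + 0.8910*e12


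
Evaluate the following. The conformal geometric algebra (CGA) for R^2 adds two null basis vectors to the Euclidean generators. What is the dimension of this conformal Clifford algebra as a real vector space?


The conformal model of R^2 uses Cl(3,1): the 2 Euclidean generators plus two extra orthogonal generators e+ (e+^2 = +1) and e- (e-^2 = -1), from which the null vectors e0, einf are built.
Number of generators m = 2 + 2 = 4.
dim Cl(p,q) = 2^m = 2^4 = 16


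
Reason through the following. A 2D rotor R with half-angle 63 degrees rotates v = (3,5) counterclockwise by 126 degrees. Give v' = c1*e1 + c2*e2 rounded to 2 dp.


Rotor R = cos(63deg) - sin(63deg)*e12
Rotation angle theta = 2 * 63 = 126 degrees
v' = R*v*~R rotates v by theta.
cos(126deg) = -0.5878, sin(126deg) = 0.8090
v'_1 = 3*cos(126deg) - 5*sin(126deg)
= 3*(-0.5878) - 5*0.8090
= -5.81
v'_2 = 3*sin(126deg) + 5*cos(126deg)
= 3*0.8090 + 5*(-0.5878)
= -0.51
v' = -5.81*e1 - 0.51*e2


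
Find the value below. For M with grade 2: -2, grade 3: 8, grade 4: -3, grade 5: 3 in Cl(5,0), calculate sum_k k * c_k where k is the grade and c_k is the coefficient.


Grade-weighted sum = sum of grade_k * coefficient_k
2*(-2) = -4
3*8 = 24
4*(-3) = -12
5*3 = 15
Total = -4 + 24 + (-12) + 15 = 23


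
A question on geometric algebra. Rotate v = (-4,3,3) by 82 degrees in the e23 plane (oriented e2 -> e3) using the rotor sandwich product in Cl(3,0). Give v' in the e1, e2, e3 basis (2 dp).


Rotor R = cos(41deg) - sin(41deg)*e23
Rotation angle theta = 2 * 41 = 82 degrees in the e23 plane (e2 -> e3).
The component perpendicular to the plane (e1) is invariant: v'_1 = v1 = -4.00
cos(82deg) = 0.1392, sin(82deg) = 0.9903
v'_2 = v2*cos(theta) - v3*sin(theta) = 3*0.1392 - 3*0.9903 = -2.55
v'_3 = v2*sin(theta) + v3*cos(theta) = 3*0.9903 + 3*0.1392 = 3.39
v' = -4.00*e1 - 2.55*e2 + 3.39*e3


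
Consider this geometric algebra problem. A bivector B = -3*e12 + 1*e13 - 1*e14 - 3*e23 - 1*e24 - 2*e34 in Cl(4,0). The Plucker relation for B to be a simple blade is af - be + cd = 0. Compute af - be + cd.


Plucker relation: af - be + cd
a*f = (-3)*(-2) = 6
b*e = 1*(-1) = -1
c*d = (-1)*(-3) = 3
af - be + cd = 6 - (-1) + 3
= 10


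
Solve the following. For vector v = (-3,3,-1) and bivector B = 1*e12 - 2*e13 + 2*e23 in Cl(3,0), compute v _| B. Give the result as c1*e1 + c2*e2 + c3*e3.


Left contraction v _| B = <vB>_1 (grade-1 part of the geometric product vB).
Using e1_|e12 = e2, e2_|e12 = -e1, e1_|e13 = e3, e3_|e13 = -e1, e2_|e23 = e3, e3_|e23 = -e2:
e1 coeff: -v2*b12 - v3*b13 = -(3)*(1) - (-1)*(-2) = -5
e2 coeff: v1*b12 - v3*b23 = (-3)*(1) - (-1)*(2) = -1
e3 coeff: v1*b13 + v2*b23 = (-3)*(-2) + (3)*(2) = 12
v _| B = -5*e1 - 1*e2 + 12*e3


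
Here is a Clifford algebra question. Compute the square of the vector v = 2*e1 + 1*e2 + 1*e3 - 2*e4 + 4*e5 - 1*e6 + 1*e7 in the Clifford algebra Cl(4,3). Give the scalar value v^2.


v^2 = sum of c_i^2 * e_i^2
Positive signature terms (e_i^2 = +1): 2^2 + 1^2 + 1^2 + (-2)^2 = 10
Negative signature terms (e_j^2 = -1): 4^2 + (-1)^2 + 1^2 = 18
v^2 = 10 - 18 = -8


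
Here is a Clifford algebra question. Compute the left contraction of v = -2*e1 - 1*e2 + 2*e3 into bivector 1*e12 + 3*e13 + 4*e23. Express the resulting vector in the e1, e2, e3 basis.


Left contraction v _| B = <vB>_1 (grade-1 part of the geometric product vB).
Using e1_|e12 = e2, e2_|e12 = -e1, e1_|e13 = e3, e3_|e13 = -e1, e2_|e23 = e3, e3_|e23 = -e2:
e1 coeff: -v2*b12 - v3*b13 = -(-1)*(1) - (2)*(3) = -5
e2 coeff: v1*b12 - v3*b23 = (-2)*(1) - (2)*(4) = -10
e3 coeff: v1*b13 + v2*b23 = (-2)*(3) + (-1)*(4) = -10
v _| B = -5*e1 - 10*e2 - 10*e3


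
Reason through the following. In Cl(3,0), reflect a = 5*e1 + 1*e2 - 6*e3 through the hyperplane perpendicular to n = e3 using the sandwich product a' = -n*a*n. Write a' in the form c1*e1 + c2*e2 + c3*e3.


Reflection formula: a' = -n*a*n, with n = e3 (unit vector, n^2 = 1).
For reflection through hyperplane perp to e3:
The component along e3 flips sign, others stay.
a = (5, 1, -6)
a' = (5, 1, 6)
a' = 5*e1 + 1*e2 + 6*e3


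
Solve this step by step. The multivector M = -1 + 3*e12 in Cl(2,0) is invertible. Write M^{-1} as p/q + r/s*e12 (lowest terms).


M = -1 + 3*e12, where e12^2 = -1.
Since M commutes with its reverse ~M = a - b*e12, M * ~M = a^2 - b^2*e12^2 = a^2 + b^2.
So M^{-1} = ~M / (a^2 + b^2) = (a - b*e12)/(a^2 + b^2).
a^2 + b^2 = 1 + 9 = 10
Scalar part = -1/10 = -1/10
Bivector coeff = -3/10 = -3/10
M^{-1} = -1/10 - 3/10*e12


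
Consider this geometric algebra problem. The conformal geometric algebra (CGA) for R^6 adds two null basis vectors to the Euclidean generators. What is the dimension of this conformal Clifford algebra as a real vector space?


The conformal model of R^6 uses Cl(7,1): the 6 Euclidean generators plus two extra orthogonal generators e+ (e+^2 = +1) and e- (e-^2 = -1), from which the null vectors e0, einf are built.
Number of generators m = 6 + 2 = 8.
dim Cl(p,q) = 2^m = 2^8 = 256


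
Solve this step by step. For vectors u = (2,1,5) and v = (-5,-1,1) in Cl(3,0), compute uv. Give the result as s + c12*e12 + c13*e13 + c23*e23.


In Cl(3,0): e_i^2 = 1, e_ie_j = -e_je_i for i != j.
Scalar part = u . v = 2*(-5) + 1*(-1) + 5*1
= -10 + (-1) + 5 = -6
e12 coeff = 2*(-1) - 1*(-5) = -2 - (-5) = 3
e13 coeff = 2*1 - 5*(-5) = 2 - (-25) = 27
e23 coeff = 1*1 - 5*(-1) = 1 - (-5) = 6
uv = -6 + 3*e12 + 27*e13 + 6*e23


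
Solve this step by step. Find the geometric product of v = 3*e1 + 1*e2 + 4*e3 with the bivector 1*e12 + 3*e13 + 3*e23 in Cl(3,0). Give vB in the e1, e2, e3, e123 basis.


vB has grade-1 (vector) and grade-3 (trivector) parts: vB = (v _| B) + (v ^ B).
Vector part <vB>_1:
  e1: -v2*b12 - v3*b13 = -(1)*(1) - (4)*(3) = -13
  e2: v1*b12 - v3*b23 = (3)*(1) - (4)*(3) = -9
  e3: v1*b13 + v2*b23 = (3)*(3) + (1)*(3) = 12
Trivector part <vB>_3:
  e123: v1*b23 - v2*b13 + v3*b12 = (3)*(3) - (1)*(3) + (4)*(1) = 10
vB = -13*e1 - 9*e2 + 12*e3 + 10*e123


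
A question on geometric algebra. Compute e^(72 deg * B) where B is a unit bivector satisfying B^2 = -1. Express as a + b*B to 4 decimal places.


For a unit bivector B with B^2 = -1, the exponential series gives
e^(theta*B) = cos(theta) + sin(theta)*B (the GA analogue of Euler's formula).
theta = 72 degrees = 1.256637 rad
cos(72 deg) = 0.3090
sin(72 deg) = 0.9511
exp(theta*B) = 0.3090 + 0.9511*B


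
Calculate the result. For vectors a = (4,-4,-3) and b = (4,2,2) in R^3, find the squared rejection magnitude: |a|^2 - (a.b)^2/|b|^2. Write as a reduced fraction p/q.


|a|^2 = 4^2 + (-4)^2 + (-3)^2 = 41
|b|^2 = 4^2 + 2^2 + 2^2 = 24
a . b = 4*4 + (-4)*2 + (-3)*2 = 2
(a.b)^2 = 2^2 = 4
|rej|^2 = 41 - 4/24
= (984 - 4)/24
= 980/24
In lowest terms: 245/6


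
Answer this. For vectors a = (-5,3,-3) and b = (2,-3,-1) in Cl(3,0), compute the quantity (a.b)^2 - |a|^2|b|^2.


a . b = (-5)*2 + 3*(-3) + (-3)*(-1)
= -10 + (-9) + 3 = -16
|a|^2 = (-5)^2 + 3^2 + (-3)^2 = 43
|b|^2 = 2^2 + (-3)^2 + (-1)^2 = 14
(a.b)^2 = (-16)^2 = 256
|a|^2 * |b|^2 = 43 * 14 = 602
Result = 256 - 602 = -346


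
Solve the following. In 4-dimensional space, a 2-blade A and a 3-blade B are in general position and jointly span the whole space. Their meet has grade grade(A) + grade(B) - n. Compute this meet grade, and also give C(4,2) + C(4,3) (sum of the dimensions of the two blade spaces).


Meet grade = grade(A) + grade(B) - n
= 2 + 3 - 4 = 1
C(4,2) = 6
C(4,3) = 4
dim_A + dim_B = 6 + 4 = 10


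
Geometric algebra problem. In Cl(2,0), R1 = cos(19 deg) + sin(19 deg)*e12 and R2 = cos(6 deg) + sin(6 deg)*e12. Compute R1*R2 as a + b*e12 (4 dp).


Same-plane rotors commute and their half-angles add:
R1*R2 = cos(a1 + a2) + sin(a1 + a2)*e12.
a1 + a2 = 19 + 6 = 25 deg
cos(25 deg) = 0.9063
sin(25 deg) = 0.4226
R1*R2 = 0.9063 + 0.4226*e12


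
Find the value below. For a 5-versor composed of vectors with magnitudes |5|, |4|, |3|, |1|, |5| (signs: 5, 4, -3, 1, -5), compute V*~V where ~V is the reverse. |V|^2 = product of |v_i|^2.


Each vector v_i has |v_i|^2 = s_i^2
Squared scales: 5^2 = 25, 4^2 = 16, (-3)^2 = 9, 1^2 = 1, (-5)^2 = 25
|V|^2 = 25 * 16 * 9 * 1 * 25
= 90000


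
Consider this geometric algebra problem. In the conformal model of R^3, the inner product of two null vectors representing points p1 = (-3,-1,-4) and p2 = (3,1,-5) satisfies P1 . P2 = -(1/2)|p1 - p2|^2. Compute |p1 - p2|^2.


p1 - p2 = (-6, -2, 1)
|p1 - p2|^2 = (-6)^2 + (-2)^2 + 1^2
= 36 + 4 + 1
= 41


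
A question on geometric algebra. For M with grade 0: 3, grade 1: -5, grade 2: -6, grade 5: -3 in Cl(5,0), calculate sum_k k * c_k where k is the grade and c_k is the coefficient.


Grade-weighted sum = sum of grade_k * coefficient_k
0*3 = 0
1*(-5) = -5
2*(-6) = -12
5*(-3) = -15
Total = 0 + (-5) + (-12) + (-15) = -32


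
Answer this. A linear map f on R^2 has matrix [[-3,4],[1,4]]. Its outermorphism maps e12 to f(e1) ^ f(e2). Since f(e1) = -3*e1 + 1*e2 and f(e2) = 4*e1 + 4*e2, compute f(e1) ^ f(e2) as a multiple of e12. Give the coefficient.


The outermorphism of a linear map f sends e1^e2 to f(e1)^f(e2).
f(e1) = -3*e1 + 1*e2
f(e2) = 4*e1 + 4*e2
f(e1) ^ f(e2) = (-3*e1 + 1*e2) ^ (4*e1 + 4*e2)
= (-3)*4*e12 + 1*4*e21
= (-12 - 4)*e12
= -16*e12
Coefficient = -16


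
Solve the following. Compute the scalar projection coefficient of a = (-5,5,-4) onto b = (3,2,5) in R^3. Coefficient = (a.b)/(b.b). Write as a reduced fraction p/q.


Projection coefficient = (a . b) / (b . b)
a . b = (-5)*3 + 5*2 + (-4)*5
= -15 + 10 + (-20) = -25
b . b = 3^2 + 2^2 + 5^2
= 9 + 4 + 25 = 38
Coefficient = -25/38
In lowest terms: -25/38


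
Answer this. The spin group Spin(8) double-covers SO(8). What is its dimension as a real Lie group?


Spin(n) double-covers SO(n); both have Lie algebra so(n) of dimension n(n-1)/2.
n = 8
n(n-1) = 8 * 7 = 56
dim Spin(8) = 56/2 = 28


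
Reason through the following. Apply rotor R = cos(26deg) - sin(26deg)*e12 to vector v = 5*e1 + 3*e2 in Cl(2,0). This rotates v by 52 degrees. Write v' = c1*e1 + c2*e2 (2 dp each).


Rotor R = cos(26deg) - sin(26deg)*e12
Rotation angle theta = 2 * 26 = 52 degrees
v' = R*v*~R rotates v by theta.
cos(52deg) = 0.6157, sin(52deg) = 0.7880
v'_1 = 5*cos(52deg) - 3*sin(52deg)
= 5*0.6157 - 3*0.7880
= 0.71
v'_2 = 5*sin(52deg) + 3*cos(52deg)
= 5*0.7880 + 3*0.6157
= 5.79
v' = 0.71*e1 + 5.79*e2


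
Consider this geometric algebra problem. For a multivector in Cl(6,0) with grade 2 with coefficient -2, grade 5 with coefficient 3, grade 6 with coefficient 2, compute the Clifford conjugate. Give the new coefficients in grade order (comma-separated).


Clifford conjugate sign for grade k: (-1)^(k(k+1)/2)
Grade 2: (-1)^(2*3/2) = (-1)^3 = -1, coeff -2 -> 2
Grade 5: (-1)^(5*6/2) = (-1)^15 = -1, coeff 3 -> -3
Grade 6: (-1)^(6*7/2) = (-1)^21 = -1, coeff 2 -> -2
Conjugated coefficients: 2, -3, -2


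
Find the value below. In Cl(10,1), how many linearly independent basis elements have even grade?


Even subalgebra dimension = 2^(n-1)
n = 10 + 1 = 11
2^(11 - 1) = 2^10 = 1024
Verification: sum of C(11,k) for even k = 1 + 55 + 330 + 462 + 165 + 11 = 1024
Result = 1024


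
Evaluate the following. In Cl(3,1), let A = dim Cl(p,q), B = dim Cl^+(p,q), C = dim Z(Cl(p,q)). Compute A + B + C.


n = 3 + 1 = 4
Total dim = 2^4 = 16
Even subalgebra dim = 2^3 = 8
n is even, so center dim = 1
Sum = 16 + 8 + 1 = 25


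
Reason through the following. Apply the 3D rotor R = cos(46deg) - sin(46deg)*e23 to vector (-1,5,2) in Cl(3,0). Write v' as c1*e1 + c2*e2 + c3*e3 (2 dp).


Rotor R = cos(46deg) - sin(46deg)*e23
Rotation angle theta = 2 * 46 = 92 degrees in the e23 plane (e2 -> e3).
The component perpendicular to the plane (e1) is invariant: v'_1 = v1 = -1.00
cos(92deg) = -0.0349, sin(92deg) = 0.9994
v'_2 = v2*cos(theta) - v3*sin(theta) = 5*(-0.0349) - 2*0.9994 = -2.17
v'_3 = v2*sin(theta) + v3*cos(theta) = 5*0.9994 + 2*(-0.0349) = 4.93
v' = -1.00*e1 - 2.17*e2 + 4.93*e3


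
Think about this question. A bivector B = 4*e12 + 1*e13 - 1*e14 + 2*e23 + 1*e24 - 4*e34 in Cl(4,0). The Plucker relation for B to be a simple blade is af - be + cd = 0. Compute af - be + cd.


Plucker relation: af - be + cd
a*f = 4*(-4) = -16
b*e = 1*1 = 1
c*d = (-1)*2 = -2
af - be + cd = -16 - 1 + (-2)
= -19


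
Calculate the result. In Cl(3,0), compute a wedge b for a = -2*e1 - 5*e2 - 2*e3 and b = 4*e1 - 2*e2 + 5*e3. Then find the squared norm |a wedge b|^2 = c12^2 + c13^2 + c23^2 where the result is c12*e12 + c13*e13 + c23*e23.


a wedge b = (a1*b2 - a2*b1)*e12 + (a1*b3 - a3*b1)*e13 + (a2*b3 - a3*b2)*e23
e12 coeff: (-2)*(-2) - (-5)*4 = 4 - (-20) = 24
e13 coeff: (-2)*5 - (-2)*4 = -10 - (-8) = -2
e23 coeff: (-5)*5 - (-2)*(-2) = -25 - 4 = -29
|a wedge b|^2 = 24^2 + (-2)^2 + (-29)^2
= 576 + 4 + 841
= 1421


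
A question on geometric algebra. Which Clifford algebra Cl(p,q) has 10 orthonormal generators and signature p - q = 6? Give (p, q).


We need p + q = 10 and p - q = 6.
Adding: 2p = 10 + 6 = 16, so p = 8.
Then q = 10 - 8 = 2.
(p, q) = (8, 2)


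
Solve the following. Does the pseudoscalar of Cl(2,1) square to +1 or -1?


The pseudoscalar I = e1...e_n (product of all n generators) of Cl(p,q) satisfies I^2 = (-1)^(q + n(n-1)/2).
p = 2, q = 1, n = p + q = 3
n(n-1)/2 = 3 * 2 / 2 = 3
Exponent = q + n(n-1)/2 = 1 + 3 = 4
I^2 = (-1)^4 = +1


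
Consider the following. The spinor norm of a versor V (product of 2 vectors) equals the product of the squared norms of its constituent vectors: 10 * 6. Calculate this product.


Spinor norm N(V) = |v1|^2 * |v2|^2 * ... * |v2|^2
= 10 * 6
Running product: 10, 60
N(V) = 60


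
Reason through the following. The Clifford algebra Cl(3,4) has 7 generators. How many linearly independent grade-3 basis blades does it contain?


Number of grade-k basis blades in Cl(p,q) with n = p + q is C(n, k).
n = 3 + 4 = 7
C(7, 3) = 7! / (3! * 4!)
= 5040 / (6 * 24)
= 35


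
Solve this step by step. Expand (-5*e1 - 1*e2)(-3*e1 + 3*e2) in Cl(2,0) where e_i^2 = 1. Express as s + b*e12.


Expand: (-5*e1 - 1*e2)(-3*e1 + 3*e2)
= (-5)*(-3)*e1e1 + (-5)*3*e1e2 + (-1)*(-3)*e2e1 + (-1)*3*e2e2
Using e1^2 = e2^2 = 1, e2e1 = -e1e2:
Scalar part s = (-5)*(-3) + (-1)*3 = 15 + (-3) = 12
Bivector part b = (-5)*3 - (-1)*(-3) = -15 - 3 = -18
uv = 12 - 18*e12


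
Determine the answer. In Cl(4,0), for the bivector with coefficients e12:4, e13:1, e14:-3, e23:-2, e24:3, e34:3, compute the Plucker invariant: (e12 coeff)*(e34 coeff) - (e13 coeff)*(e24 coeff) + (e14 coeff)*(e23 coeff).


Plucker relation: af - be + cd
a*f = 4*3 = 12
b*e = 1*3 = 3
c*d = (-3)*(-2) = 6
af - be + cd = 12 - 3 + 6
= 15


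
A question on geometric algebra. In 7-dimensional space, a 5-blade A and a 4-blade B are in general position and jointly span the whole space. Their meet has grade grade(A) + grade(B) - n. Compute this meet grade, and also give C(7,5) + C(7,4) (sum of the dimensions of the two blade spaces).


Meet grade = grade(A) + grade(B) - n
= 5 + 4 - 7 = 2
C(7,5) = 21
C(7,4) = 35
dim_A + dim_B = 21 + 35 = 56


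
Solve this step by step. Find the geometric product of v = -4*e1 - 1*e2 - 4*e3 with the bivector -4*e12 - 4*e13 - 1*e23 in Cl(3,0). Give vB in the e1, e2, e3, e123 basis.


vB has grade-1 (vector) and grade-3 (trivector) parts: vB = (v _| B) + (v ^ B).
Vector part <vB>_1:
  e1: -v2*b12 - v3*b13 = -(-1)*(-4) - (-4)*(-4) = -20
  e2: v1*b12 - v3*b23 = (-4)*(-4) - (-4)*(-1) = 12
  e3: v1*b13 + v2*b23 = (-4)*(-4) + (-1)*(-1) = 17
Trivector part <vB>_3:
  e123: v1*b23 - v2*b13 + v3*b12 = (-4)*(-1) - (-1)*(-4) + (-4)*(-4) = 16
vB = -20*e1 + 12*e2 + 17*e3 + 16*e123


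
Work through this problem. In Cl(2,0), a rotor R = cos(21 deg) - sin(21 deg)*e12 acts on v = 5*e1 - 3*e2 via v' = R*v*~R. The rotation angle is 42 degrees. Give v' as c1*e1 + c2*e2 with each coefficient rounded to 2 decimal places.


Rotor R = cos(21deg) - sin(21deg)*e12
Rotation angle theta = 2 * 21 = 42 degrees
v' = R*v*~R rotates v by theta.
cos(42deg) = 0.7431, sin(42deg) = 0.6691
v'_1 = 5*cos(42deg) - (-3)*sin(42deg)
= 5*0.7431 - (-3)*0.6691
= 5.72
v'_2 = 5*sin(42deg) + (-3)*cos(42deg)
= 5*0.6691 + (-3)*0.7431
= 1.12
v' = 5.72*e1 + 1.12*e2


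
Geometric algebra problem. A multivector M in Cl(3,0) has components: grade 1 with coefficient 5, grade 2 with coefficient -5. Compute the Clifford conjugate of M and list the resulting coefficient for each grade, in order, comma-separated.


Clifford conjugate sign for grade k: (-1)^(k(k+1)/2)
Grade 1: (-1)^(1*2/2) = (-1)^1 = -1, coeff 5 -> -5
Grade 2: (-1)^(2*3/2) = (-1)^3 = -1, coeff -5 -> 5
Conjugated coefficients: -5, 5


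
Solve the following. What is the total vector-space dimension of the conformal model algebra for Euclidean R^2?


The conformal model of R^2 uses Cl(3,1): the 2 Euclidean generators plus two extra orthogonal generators e+ (e+^2 = +1) and e- (e-^2 = -1), from which the null vectors e0, einf are built.
Number of generators m = 2 + 2 = 4.
dim Cl(p,q) = 2^m = 2^4 = 16


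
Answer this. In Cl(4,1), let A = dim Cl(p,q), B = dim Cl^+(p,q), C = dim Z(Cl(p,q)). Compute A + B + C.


n = 4 + 1 = 5
Total dim = 2^5 = 32
Even subalgebra dim = 2^4 = 16
n is odd, so center dim = 2
Sum = 32 + 16 + 2 = 50


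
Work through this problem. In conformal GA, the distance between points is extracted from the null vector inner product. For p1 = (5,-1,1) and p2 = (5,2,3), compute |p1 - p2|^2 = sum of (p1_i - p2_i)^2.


p1 - p2 = (0, -3, -2)
|p1 - p2|^2 = 0^2 + (-3)^2 + (-2)^2
= 0 + 9 + 4
= 13


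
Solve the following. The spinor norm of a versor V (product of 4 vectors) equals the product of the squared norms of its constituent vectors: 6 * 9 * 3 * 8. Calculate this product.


Spinor norm N(V) = |v1|^2 * |v2|^2 * ... * |v4|^2
= 6 * 9 * 3 * 8
Running product: 6, 54, 162, 1296
N(V) = 1296


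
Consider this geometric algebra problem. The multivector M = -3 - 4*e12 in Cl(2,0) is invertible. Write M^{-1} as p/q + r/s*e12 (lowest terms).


M = -3 - 4*e12, where e12^2 = -1.
Since M commutes with its reverse ~M = a - b*e12, M * ~M = a^2 - b^2*e12^2 = a^2 + b^2.
So M^{-1} = ~M / (a^2 + b^2) = (a - b*e12)/(a^2 + b^2).
a^2 + b^2 = 9 + 16 = 25
Scalar part = -3/25 = -3/25
Bivector coeff = 4/25 = 4/25
M^{-1} = -3/25 + 4/25*e12


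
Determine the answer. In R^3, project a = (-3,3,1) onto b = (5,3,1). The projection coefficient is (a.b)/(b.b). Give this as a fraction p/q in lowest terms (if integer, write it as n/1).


Projection coefficient = (a . b) / (b . b)
a . b = (-3)*5 + 3*3 + 1*1
= -15 + 9 + 1 = -5
b . b = 5^2 + 3^2 + 1^2
= 25 + 9 + 1 = 35
Coefficient = -5/35
In lowest terms: -1/7


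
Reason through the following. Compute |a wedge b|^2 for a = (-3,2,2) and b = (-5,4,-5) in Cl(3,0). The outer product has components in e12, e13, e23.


a wedge b = (a1*b2 - a2*b1)*e12 + (a1*b3 - a3*b1)*e13 + (a2*b3 - a3*b2)*e23
e12 coeff: (-3)*4 - 2*(-5) = -12 - (-10) = -2
e13 coeff: (-3)*(-5) - 2*(-5) = 15 - (-10) = 25
e23 coeff: 2*(-5) - 2*4 = -10 - 8 = -18
|a wedge b|^2 = (-2)^2 + 25^2 + (-18)^2
= 4 + 625 + 324
= 953


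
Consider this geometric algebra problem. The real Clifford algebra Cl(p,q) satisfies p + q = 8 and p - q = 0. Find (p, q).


We need p + q = 8 and p - q = 0.
Adding: 2p = 8 + 0 = 8, so p = 4.
Then q = 8 - 4 = 4.
(p, q) = (4, 4)


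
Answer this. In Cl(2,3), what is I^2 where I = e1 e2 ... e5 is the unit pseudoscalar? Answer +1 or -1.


The pseudoscalar I = e1...e_n (product of all n generators) of Cl(p,q) satisfies I^2 = (-1)^(q + n(n-1)/2).
p = 2, q = 3, n = p + q = 5
n(n-1)/2 = 5 * 4 / 2 = 10
Exponent = q + n(n-1)/2 = 3 + 10 = 13
I^2 = (-1)^13 = -1


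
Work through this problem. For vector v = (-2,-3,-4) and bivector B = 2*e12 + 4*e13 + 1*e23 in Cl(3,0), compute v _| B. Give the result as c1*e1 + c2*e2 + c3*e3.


Left contraction v _| B = <vB>_1 (grade-1 part of the geometric product vB).
Using e1_|e12 = e2, e2_|e12 = -e1, e1_|e13 = e3, e3_|e13 = -e1, e2_|e23 = e3, e3_|e23 = -e2:
e1 coeff: -v2*b12 - v3*b13 = -(-3)*(2) - (-4)*(4) = 22
e2 coeff: v1*b12 - v3*b23 = (-2)*(2) - (-4)*(1) = 0
e3 coeff: v1*b13 + v2*b23 = (-2)*(4) + (-3)*(1) = -11
v _| B = 22*e1 + 0*e2 - 11*e3


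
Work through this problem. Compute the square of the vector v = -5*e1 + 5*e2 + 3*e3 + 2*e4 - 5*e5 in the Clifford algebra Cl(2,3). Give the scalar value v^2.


v^2 = sum of c_i^2 * e_i^2
Positive signature terms (e_i^2 = +1): (-5)^2 + 5^2 = 50
Negative signature terms (e_j^2 = -1): 3^2 + 2^2 + (-5)^2 = 38
v^2 = 50 - 38 = 12


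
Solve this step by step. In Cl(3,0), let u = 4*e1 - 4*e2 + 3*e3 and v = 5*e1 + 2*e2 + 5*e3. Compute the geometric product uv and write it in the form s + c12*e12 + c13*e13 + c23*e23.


In Cl(3,0): e_i^2 = 1, e_ie_j = -e_je_i for i != j.
Scalar part = u . v = 4*5 + (-4)*2 + 3*5
= 20 + (-8) + 15 = 27
e12 coeff = 4*2 - (-4)*5 = 8 - (-20) = 28
e13 coeff = 4*5 - 3*5 = 20 - 15 = 5
e23 coeff = (-4)*5 - 3*2 = -20 - 6 = -26
uv = 27 + 28*e12 + 5*e13 - 26*e23


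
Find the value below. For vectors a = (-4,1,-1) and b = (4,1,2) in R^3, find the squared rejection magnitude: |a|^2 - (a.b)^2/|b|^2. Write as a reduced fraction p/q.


|a|^2 = (-4)^2 + 1^2 + (-1)^2 = 18
|b|^2 = 4^2 + 1^2 + 2^2 = 21
a . b = (-4)*4 + 1*1 + (-1)*2 = -17
(a.b)^2 = (-17)^2 = 289
|rej|^2 = 18 - 289/21
= (378 - 289)/21
= 89/21
In lowest terms: 89/21


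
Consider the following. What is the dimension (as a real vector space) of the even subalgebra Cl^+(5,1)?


Even subalgebra dimension = 2^(n-1)
n = 5 + 1 = 6
2^(6 - 1) = 2^5 = 32
Verification: sum of C(6,k) for even k = 1 + 15 + 15 + 1 = 32
Result = 32


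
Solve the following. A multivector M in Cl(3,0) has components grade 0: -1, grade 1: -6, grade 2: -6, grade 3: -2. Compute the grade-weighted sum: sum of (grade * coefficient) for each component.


Grade-weighted sum = sum of grade_k * coefficient_k
0*(-1) = 0
1*(-6) = -6
2*(-6) = -12
3*(-2) = -6
Total = 0 + (-6) + (-12) + (-6) = -24


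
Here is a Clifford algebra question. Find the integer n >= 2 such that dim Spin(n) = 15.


dim Spin(n) = dim so(n) = n(n-1)/2.
Solve n(n-1)/2 = 15, i.e. n^2 - n - 30 = 0.
Discriminant = 1 + 8*15 = 121
n = (1 + sqrt(121))/2 = (1 + 11)/2 = 6


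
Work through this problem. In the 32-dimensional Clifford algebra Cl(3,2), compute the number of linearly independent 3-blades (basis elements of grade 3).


Number of grade-k basis blades in Cl(p,q) with n = p + q is C(n, k).
n = 3 + 2 = 5
C(5, 3) = 5! / (3! * 2!)
= 120 / (6 * 2)
= 10


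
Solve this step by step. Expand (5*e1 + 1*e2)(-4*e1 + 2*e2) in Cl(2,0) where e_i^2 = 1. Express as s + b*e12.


Expand: (5*e1 + 1*e2)(-4*e1 + 2*e2)
= 5*(-4)*e1e1 + 5*2*e1e2 + 1*(-4)*e2e1 + 1*2*e2e2
Using e1^2 = e2^2 = 1, e2e1 = -e1e2:
Scalar part s = 5*(-4) + 1*2 = -20 + 2 = -18
Bivector part b = 5*2 - 1*(-4) = 10 - (-4) = 14
uv = -18 + 14*e12


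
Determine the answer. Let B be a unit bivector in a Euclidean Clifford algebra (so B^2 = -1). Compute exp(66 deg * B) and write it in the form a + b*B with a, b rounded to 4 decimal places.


For a unit bivector B with B^2 = -1, the exponential series gives
e^(theta*B) = cos(theta) + sin(theta)*B (the GA analogue of Euler's formula).
theta = 66 degrees = 1.151917 rad
cos(66 deg) = 0.4067
sin(66 deg) = 0.9135
exp(theta*B) = 0.4067 + 0.9135*B


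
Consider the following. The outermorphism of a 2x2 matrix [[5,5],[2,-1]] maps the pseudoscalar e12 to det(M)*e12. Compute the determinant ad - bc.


The outermorphism of a linear map f sends e1^e2 to f(e1)^f(e2).
f(e1) = 5*e1 + 2*e2
f(e2) = 5*e1 - 1*e2
f(e1) ^ f(e2) = (5*e1 + 2*e2) ^ (5*e1 - 1*e2)
= 5*(-1)*e12 + 2*5*e21
= (-5 - 10)*e12
= -15*e12
Coefficient = -15


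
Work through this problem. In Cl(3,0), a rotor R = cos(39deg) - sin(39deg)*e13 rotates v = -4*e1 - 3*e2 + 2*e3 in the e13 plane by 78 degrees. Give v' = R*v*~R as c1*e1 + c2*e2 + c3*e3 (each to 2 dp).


Rotor R = cos(39deg) - sin(39deg)*e13
Rotation angle theta = 2 * 39 = 78 degrees in the e13 plane (e1 -> e3).
The component perpendicular to the plane (e2) is invariant: v'_2 = v2 = -3.00
cos(78deg) = 0.2079, sin(78deg) = 0.9781
v'_1 = v1*cos(theta) - v3*sin(theta) = -4*0.2079 - 2*0.9781 = -2.79
v'_3 = v1*sin(theta) + v3*cos(theta) = -4*0.9781 + 2*0.2079 = -3.50
v' = -2.79*e1 - 3.00*e2 - 3.50*e3


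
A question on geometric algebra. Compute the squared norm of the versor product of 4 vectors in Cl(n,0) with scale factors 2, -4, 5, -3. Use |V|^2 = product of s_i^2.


Each vector v_i has |v_i|^2 = s_i^2
Squared scales: 2^2 = 4, (-4)^2 = 16, 5^2 = 25, (-3)^2 = 9
|V|^2 = 4 * 16 * 25 * 9
= 14400


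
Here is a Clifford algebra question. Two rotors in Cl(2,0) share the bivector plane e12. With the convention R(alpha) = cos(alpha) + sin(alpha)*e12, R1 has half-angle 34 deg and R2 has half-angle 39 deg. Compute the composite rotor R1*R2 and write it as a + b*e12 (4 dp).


Same-plane rotors commute and their half-angles add:
R1*R2 = cos(a1 + a2) + sin(a1 + a2)*e12.
a1 + a2 = 34 + 39 = 73 deg
cos(73 deg) = 0.2924
sin(73 deg) = 0.9563
R1*R2 = 0.2924 + 0.9563*e12


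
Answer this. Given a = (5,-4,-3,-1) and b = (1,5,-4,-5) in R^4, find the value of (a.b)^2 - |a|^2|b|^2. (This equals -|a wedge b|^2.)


a . b = 5*1 + (-4)*5 + (-3)*(-4) + (-1)*(-5)
= 5 + (-20) + 12 + 5 = 2
|a|^2 = 5^2 + (-4)^2 + (-3)^2 + (-1)^2 = 51
|b|^2 = 1^2 + 5^2 + (-4)^2 + (-5)^2 = 67
(a.b)^2 = 2^2 = 4
|a|^2 * |b|^2 = 51 * 67 = 3417
Result = 4 - 3417 = -3413


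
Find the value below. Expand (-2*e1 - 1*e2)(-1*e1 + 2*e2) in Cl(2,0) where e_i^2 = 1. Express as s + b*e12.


Expand: (-2*e1 - 1*e2)(-1*e1 + 2*e2)
= (-2)*(-1)*e1e1 + (-2)*2*e1e2 + (-1)*(-1)*e2e1 + (-1)*2*e2e2
Using e1^2 = e2^2 = 1, e2e1 = -e1e2:
Scalar part s = (-2)*(-1) + (-1)*2 = 2 + (-2) = 0
Bivector part b = (-2)*2 - (-1)*(-1) = -4 - 1 = -5
uv = 0 - 5*e12


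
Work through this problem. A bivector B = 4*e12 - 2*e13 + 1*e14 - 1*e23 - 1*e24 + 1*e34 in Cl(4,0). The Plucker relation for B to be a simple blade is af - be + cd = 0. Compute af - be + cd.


Plucker relation: af - be + cd
a*f = 4*1 = 4
b*e = (-2)*(-1) = 2
c*d = 1*(-1) = -1
af - be + cd = 4 - 2 + (-1)
= 1
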